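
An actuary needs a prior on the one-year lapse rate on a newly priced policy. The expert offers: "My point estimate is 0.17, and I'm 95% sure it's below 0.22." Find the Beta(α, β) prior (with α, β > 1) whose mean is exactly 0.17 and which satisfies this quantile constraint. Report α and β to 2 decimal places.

With mean 0.17 fixed, write α = 0.17s, β = 0.83s where s = α+β.
Need P(θ < 0.22) = 0.95 under Beta(0.17s, 0.83s). Normal approximation: (q−m)/√(m(1−m)/s) ≈ z_{0.95} = 1.64, so s ≈ 0.17·0.83·(1.64)²/(0.22−0.17)² = 152.7.
At s = 152.7: P(θ<0.22) ≈ 0.943. Adjusting to match 0.95 gives s ≈ 165.95.
So α = 0.17·165.95 ≈ 28.21, β = 0.83·165.95 ≈ 137.73.

α ≈ 28.21, β ≈ 137.73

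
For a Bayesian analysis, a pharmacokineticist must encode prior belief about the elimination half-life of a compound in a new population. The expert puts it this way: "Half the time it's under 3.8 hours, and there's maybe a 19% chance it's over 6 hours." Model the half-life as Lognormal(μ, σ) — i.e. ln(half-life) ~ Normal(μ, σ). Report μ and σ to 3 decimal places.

If T ~ Lognormal(μ,σ) then ln T ~ Normal(μ,σ), so the p-quantile of ln T is μ + z_p·σ.
ln(3.8) = 1.335 and ln(6) = 1.792; z_{0.5} = 0, z_{0.81} = 0.8779.
σ = (1.792 − 1.335)/(0.8779 − (0)) = 0.520.
μ = 1.335 − (0)·0.520 = 1.335.

μ ≈ 1.335, σ ≈ 0.520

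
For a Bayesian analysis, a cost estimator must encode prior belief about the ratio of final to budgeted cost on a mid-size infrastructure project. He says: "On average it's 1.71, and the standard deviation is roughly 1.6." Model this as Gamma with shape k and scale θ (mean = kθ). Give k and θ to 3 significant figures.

k ≈ 1.14, θ ≈ 1.5

For Gamma(k, scale θ): mean = kθ, variance = kθ², so CV = 1/√k.
CV = SD/mean = 1.6/1.71 = 0.9357, hence k = 1/CV² = 1.14.
Then θ = mean/k = 1.71/1.14 = 1.5.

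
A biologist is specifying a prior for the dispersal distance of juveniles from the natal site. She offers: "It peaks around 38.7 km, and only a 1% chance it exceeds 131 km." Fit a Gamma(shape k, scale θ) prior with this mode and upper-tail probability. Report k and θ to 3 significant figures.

Gamma(k,θ) with k>1 has mode (k−1)θ, so θ = 38.7/(k−1).
Need P(X < 131) = 0.99 with θ tied to k this way. Start at k = 2, θ = 38.7: P(X<131) ≈ 0.851.
Too low — raise k to concentrate. Iterating converges to k ≈ 3.94.
Then θ = 38.7/(3.94−1) ≈ 13.2.

k ≈ 3.94, θ ≈ 13.2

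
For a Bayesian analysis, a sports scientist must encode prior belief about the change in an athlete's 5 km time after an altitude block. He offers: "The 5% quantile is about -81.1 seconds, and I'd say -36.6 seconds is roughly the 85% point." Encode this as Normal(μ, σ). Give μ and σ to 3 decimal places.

The p-quantile of Normal(μ,σ) is μ + z_p·σ, with z_{0.05} = -1.645 and z_{0.85} = 1.036.
Eliminate σ: μ = (z₂·x₁ − z₁·x₂)/(z₂ − z₁) = (1.036·-81.1 − (-1.645)·-36.6)/2.681 = -53.801.
Then σ = (x₂ − x₁)/(z₂ − z₁) = (-36.6 − -81.1)/2.681 = 16.597.

μ = -53.801, σ = 16.597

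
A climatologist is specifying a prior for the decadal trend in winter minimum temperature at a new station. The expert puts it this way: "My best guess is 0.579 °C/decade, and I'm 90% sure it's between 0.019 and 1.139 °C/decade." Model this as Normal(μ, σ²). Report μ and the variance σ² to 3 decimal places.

A symmetric 90% interval runs μ ± z·σ with z = 1.645.
Half-width = 0.56, so σ = 0.56/1.645 = 0.3405 and σ² = 0.116.
μ is the stated best guess, 0.579.

μ = 0.579, σ² = 0.116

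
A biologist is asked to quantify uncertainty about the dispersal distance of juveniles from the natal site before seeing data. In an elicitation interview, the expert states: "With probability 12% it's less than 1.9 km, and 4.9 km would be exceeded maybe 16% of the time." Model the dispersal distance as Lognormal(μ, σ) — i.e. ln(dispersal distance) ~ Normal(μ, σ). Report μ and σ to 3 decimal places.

μ ≈ 1.155, σ ≈ 0.437

If T ~ Lognormal(μ,σ) then ln T ~ Normal(μ,σ), so the p-quantile of ln T is μ + z_p·σ.
ln(1.9) = 0.6419 and ln(4.9) = 1.589; z_{0.12} = -1.175, z_{0.84} = 0.9945.
σ = (1.589 − 0.6419)/(0.9945 − (-1.175)) = 0.437.
μ = 0.6419 − (-1.175)·0.437 = 1.155.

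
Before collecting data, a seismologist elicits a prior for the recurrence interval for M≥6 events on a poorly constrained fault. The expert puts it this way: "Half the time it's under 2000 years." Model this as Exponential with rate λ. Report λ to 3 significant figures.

λ ≈ 0.000347

Exponential median = ln 2 / λ, so λ = ln 2 / 2000.0 = 0.000347.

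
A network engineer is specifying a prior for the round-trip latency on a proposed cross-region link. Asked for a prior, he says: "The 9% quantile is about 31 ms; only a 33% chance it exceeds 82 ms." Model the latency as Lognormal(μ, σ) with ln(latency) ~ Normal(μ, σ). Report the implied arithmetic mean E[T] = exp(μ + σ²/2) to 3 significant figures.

E[T] ≈ 74.9 ms

If T ~ Lognormal(μ,σ) then ln T ~ Normal(μ,σ), so the p-quantile of ln T is μ + z_p·σ.
ln(31) = 3.434 and ln(82) = 4.407; z_{0.09} = -1.341, z_{0.67} = 0.4399.
σ = (4.407 − 3.434)/(0.4399 − (-1.341)) = 0.546.
μ = 3.434 − (-1.341)·0.546 = 4.166.
E[T] = exp(μ + σ²/2) = exp(4.166 + 0.1492) = 74.9 ms.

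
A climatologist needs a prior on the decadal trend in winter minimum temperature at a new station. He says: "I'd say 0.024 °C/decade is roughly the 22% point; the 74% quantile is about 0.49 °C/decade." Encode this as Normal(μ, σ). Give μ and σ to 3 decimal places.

For Normal(μ,σ), the p-quantile is μ + z_p·σ. Here z_{0.22} = -0.7722, z_{0.74} = 0.6433.
So 0.024 = μ − 0.7722σ and 0.49 = μ + 0.6433σ.
Subtracting: σ = (0.49 − 0.024)/(0.6433 − (-0.7722)) = 0.329.
Then μ = 0.024 − (-0.7722)·0.329 = 0.278.

μ = 0.278, σ = 0.329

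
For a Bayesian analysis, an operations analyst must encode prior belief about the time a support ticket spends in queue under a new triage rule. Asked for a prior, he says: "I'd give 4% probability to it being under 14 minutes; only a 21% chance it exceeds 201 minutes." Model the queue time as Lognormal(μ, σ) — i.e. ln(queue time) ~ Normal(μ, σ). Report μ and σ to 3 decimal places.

μ ≈ 4.463, σ ≈ 1.042

If T ~ Lognormal(μ,σ) then ln T ~ Normal(μ,σ), so the p-quantile of ln T is μ + z_p·σ.
ln(14) = 2.639 and ln(201) = 5.303; z_{0.04} = -1.751, z_{0.79} = 0.8064.
σ = (5.303 − 2.639)/(0.8064 − (-1.751)) = 1.042.
μ = 2.639 − (-1.751)·1.042 = 4.463.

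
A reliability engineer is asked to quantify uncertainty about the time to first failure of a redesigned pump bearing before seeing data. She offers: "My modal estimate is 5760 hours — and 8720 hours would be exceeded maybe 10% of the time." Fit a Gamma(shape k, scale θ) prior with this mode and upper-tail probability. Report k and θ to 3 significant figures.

k ≈ 11.8, θ ≈ 532

Gamma(k,θ) with k>1 has mode (k−1)θ, so θ = 5760/(k−1).
Need P(X < 8720) = 0.9 with θ tied to k this way. Start at k = 2, θ = 5760: P(X<8720) ≈ 0.447.
Too low — raise k to concentrate. Iterating converges to k ≈ 11.8.
Then θ = 5760/(11.8−1) ≈ 532.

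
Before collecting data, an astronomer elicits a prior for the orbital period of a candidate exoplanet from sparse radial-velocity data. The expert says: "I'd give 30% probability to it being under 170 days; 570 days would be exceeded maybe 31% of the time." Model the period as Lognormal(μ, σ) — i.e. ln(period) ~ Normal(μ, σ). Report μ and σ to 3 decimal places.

μ ≈ 5.758, σ ≈ 1.186

If T ~ Lognormal(μ,σ) then ln T ~ Normal(μ,σ), so the p-quantile of ln T is μ + z_p·σ.
ln(170) = 5.136 and ln(570) = 6.346; z_{0.3} = -0.5244, z_{0.69} = 0.4959.
σ = (6.346 − 5.136)/(0.4959 − (-0.5244)) = 1.186.
μ = 5.136 − (-0.5244)·1.186 = 5.758.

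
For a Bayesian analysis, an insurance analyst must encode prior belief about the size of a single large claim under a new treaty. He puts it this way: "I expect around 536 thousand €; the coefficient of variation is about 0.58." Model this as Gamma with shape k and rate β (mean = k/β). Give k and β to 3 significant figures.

k ≈ 2.97, β ≈ 0.00555

For Gamma(k, rate β): mean = k/β, variance = k/β², so CV = 1/√k.
CV = 0.58, hence k = 1/CV² = 2.97.
Then β = k/mean = 2.97/536 = 0.00555.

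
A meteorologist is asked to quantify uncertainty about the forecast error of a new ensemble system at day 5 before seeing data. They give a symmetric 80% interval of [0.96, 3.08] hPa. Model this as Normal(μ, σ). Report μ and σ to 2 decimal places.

A symmetric 80% interval runs μ ± z·σ with z = 1.282.
Half-width = 1.06, so σ = 1.06/1.282 = 0.83.
μ is the interval midpoint, 2.02.

μ = 2.02, σ = 0.83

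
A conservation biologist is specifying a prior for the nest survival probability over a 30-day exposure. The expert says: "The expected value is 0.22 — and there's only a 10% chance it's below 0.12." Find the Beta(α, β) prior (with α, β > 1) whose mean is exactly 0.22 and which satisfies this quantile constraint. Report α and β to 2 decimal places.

α ≈ 5.41, β ≈ 19.17

With mean 0.22 fixed, write α = 0.22s, β = 0.78s where s = α+β.
Need P(θ < 0.12) = 0.1 under Beta(0.22s, 0.78s). Normal approximation: (q−m)/√(m(1−m)/s) ≈ z_{0.1} = -1.28, so s ≈ 0.22·0.78·(-1.28)²/(0.12−0.22)² = 28.2.
At s = 28.2: P(θ<0.12) ≈ 0.083. Adjusting to match 0.1 gives s ≈ 24.58.
So α = 0.22·24.58 ≈ 5.41, β = 0.78·24.58 ≈ 19.17.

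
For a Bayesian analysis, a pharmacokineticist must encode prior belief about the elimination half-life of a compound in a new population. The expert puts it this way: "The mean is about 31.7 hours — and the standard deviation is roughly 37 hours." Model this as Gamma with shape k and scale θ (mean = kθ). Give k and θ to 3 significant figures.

For Gamma(k, scale θ): mean = kθ, variance = kθ², so CV = 1/√k.
CV = SD/mean = 37/31.7 = 1.167, hence k = 1/CV² = 0.734.
Then θ = mean/k = 31.7/0.734 = 43.2.

k ≈ 0.734, θ ≈ 43.2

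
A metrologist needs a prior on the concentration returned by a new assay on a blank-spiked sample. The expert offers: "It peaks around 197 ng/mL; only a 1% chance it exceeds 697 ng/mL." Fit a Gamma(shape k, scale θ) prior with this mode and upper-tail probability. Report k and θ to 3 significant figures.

k ≈ 3.71, θ ≈ 72.8

Gamma(k,θ) with k>1 has mode (k−1)θ, so θ = 197/(k−1).
Need P(X < 697) = 0.99 with θ tied to k this way. Start at k = 2, θ = 197: P(X<697) ≈ 0.868.
Too low — raise k to concentrate. Iterating converges to k ≈ 3.71.
Then θ = 197/(3.71−1) ≈ 72.8.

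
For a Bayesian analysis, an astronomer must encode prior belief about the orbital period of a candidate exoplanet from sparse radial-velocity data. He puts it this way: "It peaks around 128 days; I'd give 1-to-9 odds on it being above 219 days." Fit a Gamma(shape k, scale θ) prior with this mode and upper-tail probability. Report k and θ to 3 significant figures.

k ≈ 7.57, θ ≈ 19.5

Gamma(k,θ) with k>1 has mode (k−1)θ, so θ = 128/(k−1).
Need P(X < 219) = 0.9 with θ tied to k this way. Start at k = 2, θ = 128: P(X<219) ≈ 0.510.
Too low — raise k to concentrate. Iterating converges to k ≈ 7.57.
Then θ = 128/(7.57−1) ≈ 19.5.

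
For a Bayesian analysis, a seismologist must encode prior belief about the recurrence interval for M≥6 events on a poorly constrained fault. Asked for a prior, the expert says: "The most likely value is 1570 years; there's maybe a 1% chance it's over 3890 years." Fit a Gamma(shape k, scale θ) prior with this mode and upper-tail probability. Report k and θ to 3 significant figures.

k ≈ 6.71, θ ≈ 275

Gamma(k,θ) with k>1 has mode (k−1)θ, so θ = 1570/(k−1).
Need P(X < 3890) = 0.99 with θ tied to k this way. Start at k = 2, θ = 1570: P(X<3890) ≈ 0.708.
Too low — raise k to concentrate. Iterating converges to k ≈ 6.71.
Then θ = 1570/(6.71−1) ≈ 275.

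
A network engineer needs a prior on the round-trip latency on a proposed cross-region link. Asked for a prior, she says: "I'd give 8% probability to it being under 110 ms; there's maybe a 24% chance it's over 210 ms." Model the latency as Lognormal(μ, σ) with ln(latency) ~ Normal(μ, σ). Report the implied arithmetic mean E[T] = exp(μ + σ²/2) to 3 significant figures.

E[T] ≈ 177 ms

If T ~ Lognormal(μ,σ) then ln T ~ Normal(μ,σ), so the p-quantile of ln T is μ + z_p·σ.
ln(110) = 4.7 and ln(210) = 5.347; z_{0.08} = -1.405, z_{0.76} = 0.7063.
σ = (5.347 − 4.7)/(0.7063 − (-1.405)) = 0.306.
μ = 4.7 − (-1.405)·0.306 = 5.131.
E[T] = exp(μ + σ²/2) = exp(5.131 + 0.0469) = 177 ms.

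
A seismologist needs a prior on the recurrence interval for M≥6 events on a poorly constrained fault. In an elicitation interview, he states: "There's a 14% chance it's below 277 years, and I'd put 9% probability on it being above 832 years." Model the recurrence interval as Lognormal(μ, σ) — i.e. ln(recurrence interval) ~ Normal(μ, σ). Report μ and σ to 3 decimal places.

If T ~ Lognormal(μ,σ) then ln T ~ Normal(μ,σ), so the p-quantile of ln T is μ + z_p·σ.
ln(277) = 5.624 and ln(832) = 6.724; z_{0.14} = -1.08, z_{0.91} = 1.341.
σ = (6.724 − 5.624)/(1.341 − (-1.08)) = 0.454.
μ = 5.624 − (-1.08)·0.454 = 6.115.

μ ≈ 6.115, σ ≈ 0.454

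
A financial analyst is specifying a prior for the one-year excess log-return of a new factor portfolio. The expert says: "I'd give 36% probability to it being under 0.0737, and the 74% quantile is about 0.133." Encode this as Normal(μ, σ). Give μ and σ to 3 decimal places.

μ = 0.095, σ = 0.059

The p-quantile of Normal(μ,σ) is μ + z_p·σ, with z_{0.36} = -0.3585 and z_{0.74} = 0.6433.
Eliminate σ: μ = (z₂·x₁ − z₁·x₂)/(z₂ − z₁) = (0.6433·0.0737 − (-0.3585)·0.133)/1.002 = 0.095.
Then σ = (x₂ − x₁)/(z₂ − z₁) = (0.133 − 0.0737)/1.002 = 0.059.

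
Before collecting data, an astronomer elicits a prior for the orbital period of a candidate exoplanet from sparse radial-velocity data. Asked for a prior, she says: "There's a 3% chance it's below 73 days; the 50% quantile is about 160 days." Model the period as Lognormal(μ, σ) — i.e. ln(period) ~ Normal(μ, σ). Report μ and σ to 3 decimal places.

If T ~ Lognormal(μ,σ) then ln T ~ Normal(μ,σ), so the p-quantile of ln T is μ + z_p·σ.
ln(73) = 4.29 and ln(160) = 5.075; z_{0.03} = -1.881, z_{0.5} = 0.
σ = (5.075 − 4.29)/(0 − (-1.881)) = 0.417.
μ = 4.29 − (-1.881)·0.417 = 5.075.

μ ≈ 5.075, σ ≈ 0.417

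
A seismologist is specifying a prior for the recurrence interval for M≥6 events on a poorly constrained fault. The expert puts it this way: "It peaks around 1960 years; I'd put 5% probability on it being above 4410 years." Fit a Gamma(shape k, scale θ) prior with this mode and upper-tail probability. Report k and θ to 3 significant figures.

Gamma(k,θ) with k>1 has mode (k−1)θ, so θ = 1960/(k−1).
Need P(X < 4410) = 0.95 with θ tied to k this way. Start at k = 2, θ = 1960: P(X<4410) ≈ 0.657.
Too low — raise k to concentrate. Iterating converges to k ≈ 5.18.
Then θ = 1960/(5.18−1) ≈ 469.

k ≈ 5.18, θ ≈ 469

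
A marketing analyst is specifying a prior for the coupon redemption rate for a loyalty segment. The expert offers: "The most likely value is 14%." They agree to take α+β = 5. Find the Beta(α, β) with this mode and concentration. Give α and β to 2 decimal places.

α = 1.42, β = 3.58

For α,β > 1 the Beta mode is (α−1)/(α+β−2). With α+β = 5, the mode is (α−1)/3.
Set (α−1)/3 = 0.14 → α = 1 + 0.14·3 = 1.42.
β = 5 − α = 3.58.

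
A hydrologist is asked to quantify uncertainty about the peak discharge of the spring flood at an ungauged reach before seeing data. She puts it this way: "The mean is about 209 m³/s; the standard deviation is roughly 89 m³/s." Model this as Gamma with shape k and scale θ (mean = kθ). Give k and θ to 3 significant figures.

For Gamma(k, scale θ): mean = kθ, variance = kθ², so CV = 1/√k.
CV = SD/mean = 89/209 = 0.4258, hence k = 1/CV² = 5.51.
Then θ = mean/k = 209/5.51 = 37.9.

k ≈ 5.51, θ ≈ 37.9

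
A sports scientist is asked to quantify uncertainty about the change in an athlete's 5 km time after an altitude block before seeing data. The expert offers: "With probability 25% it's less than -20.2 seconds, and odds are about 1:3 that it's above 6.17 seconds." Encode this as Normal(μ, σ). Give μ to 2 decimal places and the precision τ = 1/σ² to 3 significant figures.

μ = -7.02, τ = 0.00262

The p-quantile of Normal(μ,σ) is μ + z_p·σ, with z_{0.25} = -0.6745 and z_{0.75} = 0.6745.
Eliminate σ: μ = (z₂·x₁ − z₁·x₂)/(z₂ − z₁) = (0.6745·-20.2 − (-0.6745)·6.17)/1.349 = -7.02.
Then σ = (x₂ − x₁)/(z₂ − z₁) = (6.17 − -20.2)/1.349 = 19.55.
Precision τ = 1/σ² = 1/19.55² = 0.00262.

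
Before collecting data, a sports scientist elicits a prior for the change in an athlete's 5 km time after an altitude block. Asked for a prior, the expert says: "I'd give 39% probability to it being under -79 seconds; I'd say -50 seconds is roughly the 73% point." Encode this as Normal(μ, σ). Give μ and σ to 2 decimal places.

For Normal(μ,σ), the p-quantile is μ + z_p·σ. Here z_{0.39} = -0.2793, z_{0.73} = 0.6128.
So -79 = μ − 0.2793σ and -50 = μ + 0.6128σ.
Subtracting: σ = (-50 − -79)/(0.6128 − (-0.2793)) = 32.51.
Then μ = -79 − (-0.2793)·32.51 = -69.92.

μ = -69.92, σ = 32.51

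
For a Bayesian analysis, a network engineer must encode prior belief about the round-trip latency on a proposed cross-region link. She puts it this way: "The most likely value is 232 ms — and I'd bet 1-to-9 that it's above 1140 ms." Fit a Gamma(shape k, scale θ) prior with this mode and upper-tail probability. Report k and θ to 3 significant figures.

Gamma(k,θ) with k>1 has mode (k−1)θ, so θ = 232/(k−1).
Need P(X < 1140) = 0.9 with θ tied to k this way. Start at k = 2, θ = 232: P(X<1140) ≈ 0.957.
Too high — lower k to spread out. Iterating converges to k ≈ 1.7.
Then θ = 232/(1.7−1) ≈ 332.

k ≈ 1.7, θ ≈ 332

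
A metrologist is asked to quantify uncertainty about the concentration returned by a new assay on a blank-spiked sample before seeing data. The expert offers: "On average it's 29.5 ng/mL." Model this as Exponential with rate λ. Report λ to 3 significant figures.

Exponential mean = 1/λ, so λ = 1/29.5 = 0.0339.

λ ≈ 0.0339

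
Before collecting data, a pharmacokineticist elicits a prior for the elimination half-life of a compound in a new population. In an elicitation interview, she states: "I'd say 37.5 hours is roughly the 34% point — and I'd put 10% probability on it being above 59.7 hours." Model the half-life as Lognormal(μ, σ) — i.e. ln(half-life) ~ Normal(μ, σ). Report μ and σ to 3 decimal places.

If T ~ Lognormal(μ,σ) then ln T ~ Normal(μ,σ), so the p-quantile of ln T is μ + z_p·σ.
ln(37.5) = 3.624 and ln(59.7) = 4.089; z_{0.34} = -0.4125, z_{0.9} = 1.282.
σ = (4.089 − 3.624)/(1.282 − (-0.4125)) = 0.274.
μ = 3.624 − (-0.4125)·0.274 = 3.738.

μ ≈ 3.738, σ ≈ 0.274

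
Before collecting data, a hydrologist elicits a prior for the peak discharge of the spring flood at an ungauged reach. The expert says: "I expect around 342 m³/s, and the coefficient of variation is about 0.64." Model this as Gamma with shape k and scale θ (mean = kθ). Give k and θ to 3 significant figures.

For Gamma(k, scale θ): mean = kθ, variance = kθ², so CV = 1/√k.
CV = 0.64, hence k = 1/CV² = 2.44.
Then θ = mean/k = 342/2.44 = 140.

k ≈ 2.44, θ ≈ 140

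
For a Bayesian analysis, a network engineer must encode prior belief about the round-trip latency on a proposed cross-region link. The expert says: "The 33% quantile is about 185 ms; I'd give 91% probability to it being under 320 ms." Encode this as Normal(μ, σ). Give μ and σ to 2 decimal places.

The p-quantile of Normal(μ,σ) is μ + z_p·σ, with z_{0.33} = -0.4399 and z_{0.91} = 1.341.
Eliminate σ: μ = (z₂·x₁ − z₁·x₂)/(z₂ − z₁) = (1.341·185 − (-0.4399)·320)/1.781 = 218.35.
Then σ = (x₂ − x₁)/(z₂ − z₁) = (320 − 185)/1.781 = 75.81.

μ = 218.35, σ = 75.81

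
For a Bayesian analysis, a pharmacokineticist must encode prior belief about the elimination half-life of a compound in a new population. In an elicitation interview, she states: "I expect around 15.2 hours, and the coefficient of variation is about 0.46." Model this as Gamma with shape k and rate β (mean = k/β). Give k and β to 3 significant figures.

For Gamma(k, rate β): mean = k/β, variance = k/β², so CV = 1/√k.
CV = 0.46, hence k = 1/CV² = 4.73.
Then β = k/mean = 4.73/15.2 = 0.311.

k ≈ 4.73, β ≈ 0.311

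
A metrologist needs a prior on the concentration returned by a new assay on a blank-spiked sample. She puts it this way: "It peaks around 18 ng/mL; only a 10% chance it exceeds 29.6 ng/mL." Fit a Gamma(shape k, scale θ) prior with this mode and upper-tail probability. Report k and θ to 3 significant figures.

Gamma(k,θ) with k>1 has mode (k−1)θ, so θ = 18/(k−1).
Need P(X < 29.6) = 0.9 with θ tied to k this way. Start at k = 2, θ = 18: P(X<29.6) ≈ 0.489.
Too low — raise k to concentrate. Iterating converges to k ≈ 8.62.
Then θ = 18/(8.62−1) ≈ 2.36.

k ≈ 8.62, θ ≈ 2.36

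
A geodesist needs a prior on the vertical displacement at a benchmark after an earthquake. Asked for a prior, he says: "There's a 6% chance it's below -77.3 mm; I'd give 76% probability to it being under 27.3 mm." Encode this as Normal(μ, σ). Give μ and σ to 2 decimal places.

The p-quantile of Normal(μ,σ) is μ + z_p·σ, with z_{0.06} = -1.555 and z_{0.76} = 0.7063.
Eliminate σ: μ = (z₂·x₁ − z₁·x₂)/(z₂ − z₁) = (0.7063·-77.3 − (-1.555)·27.3)/2.261 = -5.37.
Then σ = (x₂ − x₁)/(z₂ − z₁) = (27.3 − -77.3)/2.261 = 46.26.

μ = -5.37, σ = 46.26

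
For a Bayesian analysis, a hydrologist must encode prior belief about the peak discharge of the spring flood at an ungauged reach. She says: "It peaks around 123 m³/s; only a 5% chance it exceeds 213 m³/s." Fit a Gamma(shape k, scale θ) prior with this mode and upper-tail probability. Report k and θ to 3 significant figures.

Gamma(k,θ) with k>1 has mode (k−1)θ, so θ = 123/(k−1).
Need P(X < 213) = 0.95 with θ tied to k this way. Start at k = 2, θ = 123: P(X<213) ≈ 0.517.
Too low — raise k to concentrate. Iterating converges to k ≈ 10.3.
Then θ = 123/(10.3−1) ≈ 13.3.

k ≈ 10.3, θ ≈ 13.3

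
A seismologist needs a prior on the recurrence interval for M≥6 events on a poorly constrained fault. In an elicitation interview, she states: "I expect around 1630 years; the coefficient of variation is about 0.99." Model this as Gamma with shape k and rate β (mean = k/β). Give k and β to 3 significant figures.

For Gamma(k, rate β): mean = k/β, variance = k/β², so CV = 1/√k.
CV = 0.99, hence k = 1/CV² = 1.02.
Then β = k/mean = 1.02/1630 = 0.000626.

k ≈ 1.02, β ≈ 0.000626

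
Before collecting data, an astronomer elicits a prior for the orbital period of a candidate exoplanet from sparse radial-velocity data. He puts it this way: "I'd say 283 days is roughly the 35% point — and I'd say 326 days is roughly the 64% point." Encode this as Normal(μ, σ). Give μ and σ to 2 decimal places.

For Normal(μ,σ), the p-quantile is μ + z_p·σ. Here z_{0.35} = -0.3853, z_{0.64} = 0.3585.
So 283 = μ − 0.3853σ and 326 = μ + 0.3585σ.
Subtracting: σ = (326 − 283)/(0.3585 − (-0.3853)) = 57.81.
Then μ = 283 − (-0.3853)·57.81 = 305.28.

μ = 305.28, σ = 57.81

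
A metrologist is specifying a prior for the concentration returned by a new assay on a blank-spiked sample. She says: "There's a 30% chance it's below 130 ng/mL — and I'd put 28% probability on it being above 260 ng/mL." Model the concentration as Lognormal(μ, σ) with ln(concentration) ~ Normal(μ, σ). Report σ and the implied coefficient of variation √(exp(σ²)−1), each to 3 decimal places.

If T ~ Lognormal(μ,σ) then ln T ~ Normal(μ,σ), so the p-quantile of ln T is μ + z_p·σ.
ln(130) = 4.868 and ln(260) = 5.561; z_{0.3} = -0.5244, z_{0.72} = 0.5828.
σ = (5.561 − 4.868)/(0.5828 − (-0.5244)) = 0.626.
μ = 4.868 − (-0.5244)·0.626 = 5.196.
CV = √(exp(σ²)−1) = √(exp(0.3919)−1) = 0.693.

σ ≈ 0.626, CV ≈ 0.693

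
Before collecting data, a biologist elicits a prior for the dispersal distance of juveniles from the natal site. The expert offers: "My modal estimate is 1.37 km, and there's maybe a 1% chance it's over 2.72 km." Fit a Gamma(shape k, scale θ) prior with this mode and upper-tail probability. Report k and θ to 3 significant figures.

k ≈ 11.5, θ ≈ 0.131

Gamma(k,θ) with k>1 has mode (k−1)θ, so θ = 1.37/(k−1).
Need P(X < 2.72) = 0.99 with θ tied to k this way. Start at k = 2, θ = 1.37: P(X<2.72) ≈ 0.590.
Too low — raise k to concentrate. Iterating converges to k ≈ 11.5.
Then θ = 1.37/(11.5−1) ≈ 0.131.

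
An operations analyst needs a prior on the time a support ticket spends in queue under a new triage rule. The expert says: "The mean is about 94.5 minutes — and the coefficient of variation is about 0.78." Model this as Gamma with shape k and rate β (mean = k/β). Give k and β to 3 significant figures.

k ≈ 1.64, β ≈ 0.0174

For Gamma(k, rate β): mean = k/β, variance = k/β², so CV = 1/√k.
CV = 0.78, hence k = 1/CV² = 1.64.
Then β = k/mean = 1.64/94.5 = 0.0174.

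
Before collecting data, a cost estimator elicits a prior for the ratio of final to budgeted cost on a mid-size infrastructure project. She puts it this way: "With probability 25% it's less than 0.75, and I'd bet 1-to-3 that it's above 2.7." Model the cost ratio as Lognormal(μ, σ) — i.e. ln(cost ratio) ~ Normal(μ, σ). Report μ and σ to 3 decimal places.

μ ≈ 0.353, σ ≈ 0.950

If T ~ Lognormal(μ,σ) then ln T ~ Normal(μ,σ), so the p-quantile of ln T is μ + z_p·σ.
ln(0.75) = -0.2877 and ln(2.7) = 0.9933; z_{0.25} = -0.6745, z_{0.75} = 0.6745.
σ = (0.9933 − -0.2877)/(0.6745 − (-0.6745)) = 0.950.
μ = -0.2877 − (-0.6745)·0.950 = 0.353.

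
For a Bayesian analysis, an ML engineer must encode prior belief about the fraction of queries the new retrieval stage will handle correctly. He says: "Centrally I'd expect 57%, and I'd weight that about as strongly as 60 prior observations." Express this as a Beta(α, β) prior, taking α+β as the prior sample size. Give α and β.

Under the effective-sample-size interpretation, Beta(α, β) has prior mean α/(α+β) and prior sample size α+β.
So α+β = 60 and α/(α+β) = 0.57, giving α = 0.57·60 = 34.2 and β = 60 − 34.2 = 25.8.

α = 34.2, β = 25.8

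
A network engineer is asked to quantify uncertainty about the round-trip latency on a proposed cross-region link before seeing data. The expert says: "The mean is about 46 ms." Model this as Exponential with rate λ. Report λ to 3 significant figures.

λ ≈ 0.0217

Exponential mean = 1/λ, so λ = 1/46.0 = 0.0217.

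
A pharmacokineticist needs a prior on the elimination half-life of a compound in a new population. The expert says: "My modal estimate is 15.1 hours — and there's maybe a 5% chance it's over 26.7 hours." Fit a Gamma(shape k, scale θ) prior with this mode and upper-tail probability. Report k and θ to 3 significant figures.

k ≈ 9.58, θ ≈ 1.76

Gamma(k,θ) with k>1 has mode (k−1)θ, so θ = 15.1/(k−1).
Need P(X < 26.7) = 0.95 with θ tied to k this way. Start at k = 2, θ = 15.1: P(X<26.7) ≈ 0.528.
Too low — raise k to concentrate. Iterating converges to k ≈ 9.58.
Then θ = 15.1/(9.58−1) ≈ 1.76.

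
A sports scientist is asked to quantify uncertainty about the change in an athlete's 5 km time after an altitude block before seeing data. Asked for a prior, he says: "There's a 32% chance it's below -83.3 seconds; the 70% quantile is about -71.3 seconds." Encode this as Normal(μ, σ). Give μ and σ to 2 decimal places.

The p-quantile of Normal(μ,σ) is μ + z_p·σ, with z_{0.32} = -0.4677 and z_{0.7} = 0.5244.
Eliminate σ: μ = (z₂·x₁ − z₁·x₂)/(z₂ − z₁) = (0.5244·-83.3 − (-0.4677)·-71.3)/0.9921 = -77.64.
Then σ = (x₂ − x₁)/(z₂ − z₁) = (-71.3 − -83.3)/0.9921 = 12.10.

μ = -77.64, σ = 12.10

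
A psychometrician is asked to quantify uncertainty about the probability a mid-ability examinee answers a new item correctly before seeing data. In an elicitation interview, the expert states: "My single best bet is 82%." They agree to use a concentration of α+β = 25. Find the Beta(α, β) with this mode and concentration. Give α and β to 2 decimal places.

For α,β > 1 the Beta mode is (α−1)/(α+β−2). With α+β = 25, the mode is (α−1)/23.
Set (α−1)/23 = 0.82 → α = 1 + 0.82·23 = 19.86.
β = 25 − α = 5.14.

α = 19.86, β = 5.14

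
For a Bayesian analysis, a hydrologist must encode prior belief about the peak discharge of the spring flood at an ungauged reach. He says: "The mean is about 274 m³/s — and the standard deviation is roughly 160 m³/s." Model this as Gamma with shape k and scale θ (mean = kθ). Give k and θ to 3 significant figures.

k ≈ 2.93, θ ≈ 93.4

For Gamma(k, scale θ): mean = kθ, variance = kθ², so CV = 1/√k.
CV = SD/mean = 160/274 = 0.5839, hence k = 1/CV² = 2.93.
Then θ = mean/k = 274/2.93 = 93.4.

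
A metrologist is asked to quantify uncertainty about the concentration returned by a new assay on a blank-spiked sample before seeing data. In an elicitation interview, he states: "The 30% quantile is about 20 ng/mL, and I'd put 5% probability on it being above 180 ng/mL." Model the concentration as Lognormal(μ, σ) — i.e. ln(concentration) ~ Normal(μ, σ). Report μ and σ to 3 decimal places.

μ ≈ 3.527, σ ≈ 1.013

If T ~ Lognormal(μ,σ) then ln T ~ Normal(μ,σ), so the p-quantile of ln T is μ + z_p·σ.
ln(20) = 2.996 and ln(180) = 5.193; z_{0.3} = -0.5244, z_{0.95} = 1.645.
σ = (5.193 − 2.996)/(1.645 − (-0.5244)) = 1.013.
μ = 2.996 − (-0.5244)·1.013 = 3.527.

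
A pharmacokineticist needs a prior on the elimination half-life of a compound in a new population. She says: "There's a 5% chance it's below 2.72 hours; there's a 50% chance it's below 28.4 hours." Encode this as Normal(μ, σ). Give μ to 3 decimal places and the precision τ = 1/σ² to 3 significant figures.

For Normal(μ,σ), the p-quantile is μ + z_p·σ. Here z_{0.05} = -1.645, z_{0.5} = 0.
So 2.72 = μ − 1.645σ and 28.4 = μ + 0σ.
Subtracting: σ = (28.4 − 2.72)/(0 − (-1.645)) = 15.612.
Then μ = 2.72 − (-1.645)·15.612 = 28.400.
Precision τ = 1/σ² = 1/15.61² = 0.0041.

μ = 28.400, τ = 0.0041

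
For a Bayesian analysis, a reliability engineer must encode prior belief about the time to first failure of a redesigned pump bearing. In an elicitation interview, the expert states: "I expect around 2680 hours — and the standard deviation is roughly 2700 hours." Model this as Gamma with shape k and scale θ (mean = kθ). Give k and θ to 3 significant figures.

For Gamma(k, scale θ): mean = kθ, variance = kθ², so CV = 1/√k.
CV = SD/mean = 2700/2680 = 1.007, hence k = 1/CV² = 0.985.
Then θ = mean/k = 2680/0.985 = 2720.

k ≈ 0.985, θ ≈ 2720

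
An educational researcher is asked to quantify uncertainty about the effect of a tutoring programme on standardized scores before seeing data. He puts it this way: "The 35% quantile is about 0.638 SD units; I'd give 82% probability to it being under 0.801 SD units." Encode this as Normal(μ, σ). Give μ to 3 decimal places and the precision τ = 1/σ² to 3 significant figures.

μ = 0.686, τ = 63.7

For Normal(μ,σ), the p-quantile is μ + z_p·σ. Here z_{0.35} = -0.3853, z_{0.82} = 0.9154.
So 0.638 = μ − 0.3853σ and 0.801 = μ + 0.9154σ.
Subtracting: σ = (0.801 − 0.638)/(0.9154 − (-0.3853)) = 0.125.
Then μ = 0.638 − (-0.3853)·0.125 = 0.686.
Precision τ = 1/σ² = 1/0.1253² = 63.7.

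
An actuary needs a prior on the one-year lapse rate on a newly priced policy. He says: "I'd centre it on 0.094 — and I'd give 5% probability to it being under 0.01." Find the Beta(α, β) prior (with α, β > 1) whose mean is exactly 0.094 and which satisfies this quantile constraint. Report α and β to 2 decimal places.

α ≈ 1.35, β ≈ 13.05

With mean 0.094 fixed, write α = 0.094s, β = 0.906s where s = α+β.
Need P(θ < 0.01) = 0.05 under Beta(0.094s, 0.906s). Normal approximation: (q−m)/√(m(1−m)/s) ≈ z_{0.05} = -1.64, so s ≈ 0.094·0.906·(-1.64)²/(0.01−0.094)² = 32.7.
At s = 32.7: P(θ<0.01) ≈ 0.003. Adjusting to match 0.05 gives s ≈ 14.40.
So α = 0.094·14.40 ≈ 1.35, β = 0.906·14.40 ≈ 13.05.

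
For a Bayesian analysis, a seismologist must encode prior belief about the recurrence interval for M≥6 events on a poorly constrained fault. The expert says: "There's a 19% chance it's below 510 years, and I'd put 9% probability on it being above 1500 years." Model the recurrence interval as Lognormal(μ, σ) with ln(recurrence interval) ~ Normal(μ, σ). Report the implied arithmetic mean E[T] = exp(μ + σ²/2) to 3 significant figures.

If T ~ Lognormal(μ,σ) then ln T ~ Normal(μ,σ), so the p-quantile of ln T is μ + z_p·σ.
ln(510) = 6.234 and ln(1500) = 7.313; z_{0.19} = -0.8779, z_{0.91} = 1.341.
σ = (7.313 − 6.234)/(1.341 − (-0.8779)) = 0.486.
μ = 6.234 − (-0.8779)·0.486 = 6.661.
E[T] = exp(μ + σ²/2) = exp(6.661 + 0.1182) = 880 years.

E[T] ≈ 880 years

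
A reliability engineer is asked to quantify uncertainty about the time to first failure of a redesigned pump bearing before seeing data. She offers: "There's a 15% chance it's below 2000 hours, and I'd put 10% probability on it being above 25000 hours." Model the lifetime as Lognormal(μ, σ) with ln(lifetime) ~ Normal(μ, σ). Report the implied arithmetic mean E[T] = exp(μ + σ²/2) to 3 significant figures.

If T ~ Lognormal(μ,σ) then ln T ~ Normal(μ,σ), so the p-quantile of ln T is μ + z_p·σ.
ln(2000) = 7.601 and ln(25000) = 10.13; z_{0.15} = -1.036, z_{0.9} = 1.282.
σ = (10.13 − 7.601)/(1.282 − (-1.036)) = 1.090.
μ = 7.601 − (-1.036)·1.090 = 8.730.
E[T] = exp(μ + σ²/2) = exp(8.730 + 0.5936) = 11200 hours.

E[T] ≈ 11200 hours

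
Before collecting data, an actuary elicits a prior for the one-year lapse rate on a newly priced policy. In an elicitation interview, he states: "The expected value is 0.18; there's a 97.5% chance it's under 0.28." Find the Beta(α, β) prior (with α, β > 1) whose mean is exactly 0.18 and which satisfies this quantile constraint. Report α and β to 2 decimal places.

α ≈ 12.00, β ≈ 54.65

With mean 0.18 fixed, write α = 0.18s, β = 0.82s where s = α+β.
Need P(θ < 0.28) = 0.975 under Beta(0.18s, 0.82s). Normal approximation: (q−m)/√(m(1−m)/s) ≈ z_{0.975} = 1.96, so s ≈ 0.18·0.82·(1.96)²/(0.28−0.18)² = 56.7.
At s = 56.7: P(θ<0.28) ≈ 0.965. Adjusting to match 0.975 gives s ≈ 66.65.
So α = 0.18·66.65 ≈ 12.00, β = 0.82·66.65 ≈ 54.65.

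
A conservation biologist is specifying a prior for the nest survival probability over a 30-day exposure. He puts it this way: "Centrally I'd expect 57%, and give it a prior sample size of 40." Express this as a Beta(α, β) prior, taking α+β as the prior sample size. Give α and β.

Under the effective-sample-size interpretation, Beta(α, β) has prior mean α/(α+β) and prior sample size α+β.
So α+β = 40 and α/(α+β) = 0.57, giving α = 0.57·40 = 22.8 and β = 40 − 22.8 = 17.2.

α = 22.8, β = 17.2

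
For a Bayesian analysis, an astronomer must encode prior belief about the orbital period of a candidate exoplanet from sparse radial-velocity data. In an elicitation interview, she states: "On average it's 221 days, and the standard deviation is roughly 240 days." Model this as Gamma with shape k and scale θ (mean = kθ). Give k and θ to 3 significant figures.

For Gamma(k, scale θ): mean = kθ, variance = kθ², so CV = 1/√k.
CV = SD/mean = 240/221 = 1.086, hence k = 1/CV² = 0.848.
Then θ = mean/k = 221/0.848 = 261.

k ≈ 0.848, θ ≈ 261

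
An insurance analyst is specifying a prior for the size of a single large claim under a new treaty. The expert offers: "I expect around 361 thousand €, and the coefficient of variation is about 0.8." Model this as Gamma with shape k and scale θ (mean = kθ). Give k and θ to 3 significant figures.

For Gamma(k, scale θ): mean = kθ, variance = kθ², so CV = 1/√k.
CV = 0.8, hence k = 1/CV² = 1.56.
Then θ = mean/k = 361/1.56 = 231.

k ≈ 1.56, θ ≈ 231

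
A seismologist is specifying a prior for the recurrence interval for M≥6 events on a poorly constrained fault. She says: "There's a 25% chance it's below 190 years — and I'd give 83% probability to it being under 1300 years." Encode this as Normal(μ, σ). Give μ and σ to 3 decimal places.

μ = 649.694, σ = 681.544

The p-quantile of Normal(μ,σ) is μ + z_p·σ, with z_{0.25} = -0.6745 and z_{0.83} = 0.9542.
Eliminate σ: μ = (z₂·x₁ − z₁·x₂)/(z₂ − z₁) = (0.9542·190 − (-0.6745)·1300)/1.629 = 649.694.
Then σ = (x₂ − x₁)/(z₂ − z₁) = (1300 − 190)/1.629 = 681.544.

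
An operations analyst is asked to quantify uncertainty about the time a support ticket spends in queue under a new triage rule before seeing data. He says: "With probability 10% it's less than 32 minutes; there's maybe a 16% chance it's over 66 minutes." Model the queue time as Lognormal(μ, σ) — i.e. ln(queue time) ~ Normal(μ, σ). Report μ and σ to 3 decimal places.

If T ~ Lognormal(μ,σ) then ln T ~ Normal(μ,σ), so the p-quantile of ln T is μ + z_p·σ.
ln(32) = 3.466 and ln(66) = 4.19; z_{0.1} = -1.282, z_{0.84} = 0.9945.
σ = (4.19 − 3.466)/(0.9945 − (-1.282)) = 0.318.
μ = 3.466 − (-1.282)·0.318 = 3.873.

μ ≈ 3.873, σ ≈ 0.318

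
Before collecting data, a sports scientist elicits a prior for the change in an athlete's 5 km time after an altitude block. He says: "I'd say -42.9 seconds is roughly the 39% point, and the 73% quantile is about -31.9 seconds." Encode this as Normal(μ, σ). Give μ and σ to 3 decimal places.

μ = -39.456, σ = 12.330

For Normal(μ,σ), the p-quantile is μ + z_p·σ. Here z_{0.39} = -0.2793, z_{0.73} = 0.6128.
So -42.9 = μ − 0.2793σ and -31.9 = μ + 0.6128σ.
Subtracting: σ = (-31.9 − -42.9)/(0.6128 − (-0.2793)) = 12.330.
Then μ = -42.9 − (-0.2793)·12.330 = -39.456.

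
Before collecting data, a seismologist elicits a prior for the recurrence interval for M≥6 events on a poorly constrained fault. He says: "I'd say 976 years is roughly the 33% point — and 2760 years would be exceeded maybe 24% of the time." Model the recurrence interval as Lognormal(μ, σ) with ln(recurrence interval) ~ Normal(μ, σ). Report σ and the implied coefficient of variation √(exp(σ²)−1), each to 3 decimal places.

σ ≈ 0.907, CV ≈ 1.130

If T ~ Lognormal(μ,σ) then ln T ~ Normal(μ,σ), so the p-quantile of ln T is μ + z_p·σ.
ln(976) = 6.883 and ln(2760) = 7.923; z_{0.33} = -0.4399, z_{0.76} = 0.7063.
σ = (7.923 − 6.883)/(0.7063 − (-0.4399)) = 0.907.
μ = 6.883 − (-0.4399)·0.907 = 7.282.
CV = √(exp(σ²)−1) = √(exp(0.8225)−1) = 1.130.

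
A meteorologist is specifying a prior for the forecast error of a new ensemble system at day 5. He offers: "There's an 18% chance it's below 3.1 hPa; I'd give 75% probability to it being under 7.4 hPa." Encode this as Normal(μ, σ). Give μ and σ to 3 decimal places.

μ = 5.576, σ = 2.705

The p-quantile of Normal(μ,σ) is μ + z_p·σ, with z_{0.18} = -0.9154 and z_{0.75} = 0.6745.
Eliminate σ: μ = (z₂·x₁ − z₁·x₂)/(z₂ − z₁) = (0.6745·3.1 − (-0.9154)·7.4)/1.59 = 5.576.
Then σ = (x₂ − x₁)/(z₂ − z₁) = (7.4 − 3.1)/1.59 = 2.705.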